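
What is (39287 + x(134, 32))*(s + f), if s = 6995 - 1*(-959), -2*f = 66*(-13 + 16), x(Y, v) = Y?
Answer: 309651955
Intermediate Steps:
f = -99 (f = -33*(-13 + 16) = -33*3 = -1/2*198 = -99)
s = 7954 (s = 6995 + 959 = 7954)
(39287 + x(134, 32))*(s + f) = (39287 + 134)*(7954 - 99) = 39421*7855 = 309651955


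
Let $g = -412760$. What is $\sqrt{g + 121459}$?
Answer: $i \sqrt{291301} \approx 539.72 i$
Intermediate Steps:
$\sqrt{g + 121459} = \sqrt{-412760 + 121459} = \sqrt{-291301} = i \sqrt{291301}$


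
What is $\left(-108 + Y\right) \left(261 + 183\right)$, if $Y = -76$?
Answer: $-81696$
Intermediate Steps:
$\left(-108 + Y\right) \left(261 + 183\right) = \left(-108 - 76\right) \left(261 + 183\right) = \left(-184\right) 444 = -81696$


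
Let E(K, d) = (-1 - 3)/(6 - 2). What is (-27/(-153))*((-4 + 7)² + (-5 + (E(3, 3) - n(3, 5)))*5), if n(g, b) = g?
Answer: -108/17 ≈ -6.3529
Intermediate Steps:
E(K, d) = -1 (E(K, d) = -4/4 = -4*¼ = -1)
(-27/(-153))*((-4 + 7)² + (-5 + (E(3, 3) - n(3, 5)))*5) = (-27/(-153))*((-4 + 7)² + (-5 + (-1 - 1*3))*5) = (-27*(-1/153))*(3² + (-5 + (-1 - 3))*5) = 3*(9 + (-5 - 4)*5)/17 = 3*(9 - 9*5)/17 = 3*(9 - 45)/17 = (3/17)*(-36) = -108/17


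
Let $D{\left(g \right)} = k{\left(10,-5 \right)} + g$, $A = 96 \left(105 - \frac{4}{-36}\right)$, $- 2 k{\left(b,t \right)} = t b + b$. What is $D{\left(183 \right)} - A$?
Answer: $- \frac{29663}{3} \approx -9887.7$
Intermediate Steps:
$k{\left(b,t \right)} = - \frac{b}{2} - \frac{b t}{2}$ ($k{\left(b,t \right)} = - \frac{t b + b}{2} = - \frac{b t + b}{2} = - \frac{b + b t}{2} = - \frac{b}{2} - \frac{b t}{2}$)
$A = \frac{30272}{3}$ ($A = 96 \left(105 - - \frac{1}{9}\right) = 96 \left(105 + \frac{1}{9}\right) = 96 \cdot \frac{946}{9} = \frac{30272}{3} \approx 10091.0$)
$D{\left(g \right)} = 20 + g$ ($D{\left(g \right)} = \left(- \frac{1}{2}\right) 10 \left(1 - 5\right) + g = \left(- \frac{1}{2}\right) 10 \left(-4\right) + g = 20 + g$)
$D{\left(183 \right)} - A = \left(20 + 183\right) - \frac{30272}{3} = 203 - \frac{30272}{3} = - \frac{29663}{3}$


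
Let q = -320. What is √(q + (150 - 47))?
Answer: I*√217 ≈ 14.731*I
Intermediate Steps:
√(q + (150 - 47)) = √(-320 + (150 - 47)) = √(-320 + 103) = √(-217) = I*√217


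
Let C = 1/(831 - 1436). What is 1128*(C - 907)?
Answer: -618974208/605 ≈ -1.0231e+6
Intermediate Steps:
C = -1/605 (C = 1/(-605) = -1/605 ≈ -0.0016529)
1128*(C - 907) = 1128*(-1/605 - 907) = 1128*(-548736/605) = -618974208/605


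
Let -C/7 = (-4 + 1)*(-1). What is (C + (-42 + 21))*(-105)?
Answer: 4410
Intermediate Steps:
C = -21 (C = -7*(-4 + 1)*(-1) = -(-21)*(-1) = -7*3 = -21)
(C + (-42 + 21))*(-105) = (-21 + (-42 + 21))*(-105) = (-21 - 21)*(-105) = -42*(-105) = 4410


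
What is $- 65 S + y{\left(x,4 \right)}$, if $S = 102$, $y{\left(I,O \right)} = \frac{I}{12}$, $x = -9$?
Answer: $- \frac{26523}{4} \approx -6630.8$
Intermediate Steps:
$y{\left(I,O \right)} = \frac{I}{12}$ ($y{\left(I,O \right)} = I \frac{1}{12} = \frac{I}{12}$)
$- 65 S + y{\left(x,4 \right)} = \left(-65\right) 102 + \frac{1}{12} \left(-9\right) = -6630 - \frac{3}{4} = - \frac{26523}{4}$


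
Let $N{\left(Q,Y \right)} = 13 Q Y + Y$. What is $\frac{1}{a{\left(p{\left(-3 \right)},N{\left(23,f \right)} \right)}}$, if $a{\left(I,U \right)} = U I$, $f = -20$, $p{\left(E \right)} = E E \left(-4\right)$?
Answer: $\frac{1}{216000} \approx 4.6296 \cdot 10^{-6}$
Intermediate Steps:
$p{\left(E \right)} = - 4 E^{2}$ ($p{\left(E \right)} = E^{2} \left(-4\right) = - 4 E^{2}$)
$N{\left(Q,Y \right)} = Y + 13 Q Y$ ($N{\left(Q,Y \right)} = 13 Q Y + Y = Y + 13 Q Y$)
$a{\left(I,U \right)} = I U$
$\frac{1}{a{\left(p{\left(-3 \right)},N{\left(23,f \right)} \right)}} = \frac{1}{- 4 \left(-3\right)^{2} \left(- 20 \left(1 + 13 \cdot 23\right)\right)} = \frac{1}{\left(-4\right) 9 \left(- 20 \left(1 + 299\right)\right)} = \frac{1}{\left(-36\right) \left(\left(-20\right) 300\right)} = \frac{1}{\left(-36\right) \left(-6000\right)} = \frac{1}{216000}$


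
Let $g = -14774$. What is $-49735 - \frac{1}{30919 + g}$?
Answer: $- \frac{802971576}{16145} \approx -49735.0$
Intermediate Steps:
$-49735 - \frac{1}{30919 + g} = -49735 - \frac{1}{30919 - 14774} = -49735 - \frac{1}{16145} = - \frac{802971576}{16145}$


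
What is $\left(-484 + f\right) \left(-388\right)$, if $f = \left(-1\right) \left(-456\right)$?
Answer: $10864$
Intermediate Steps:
$f = 456$
$\left(-484 + f\right) \left(-388\right) = \left(-484 + 456\right) \left(-388\right) = \left(-28\right) \left(-388\right) = 10864$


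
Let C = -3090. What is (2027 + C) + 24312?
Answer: 23249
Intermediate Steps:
(2027 + C) + 24312 = (2027 - 3090) + 24312 = -1063 + 24312 = 23249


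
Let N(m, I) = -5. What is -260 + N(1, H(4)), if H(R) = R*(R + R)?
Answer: -265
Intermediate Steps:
H(R) = 2*R**2 (H(R) = R*(2*R) = 2*R**2)
-260 + N(1, H(4)) = -260 - 5 = -265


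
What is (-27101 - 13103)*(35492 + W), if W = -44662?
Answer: 368670680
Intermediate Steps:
(-27101 - 13103)*(35492 + W) = (-27101 - 13103)*(35492 - 44662) = -40204*(-9170) = 368670680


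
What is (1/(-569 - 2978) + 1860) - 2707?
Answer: -3004310/3547 ≈ -847.00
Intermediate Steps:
(1/(-569 - 2978) + 1860) - 2707 = (1/(-3547) + 1860) - 2707 = (-1/3547 + 1860) - 2707 = 6597419/3547 - 2707 = -3004310/3547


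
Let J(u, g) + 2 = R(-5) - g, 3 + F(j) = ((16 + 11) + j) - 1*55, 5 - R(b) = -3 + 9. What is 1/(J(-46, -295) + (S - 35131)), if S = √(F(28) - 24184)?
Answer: -34839/1213780108 - 19*I*√67/1213780108 ≈ -2.8703e-5 - 1.2813e-7*I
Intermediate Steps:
R(b) = -1 (R(b) = 5 - (-3 + 9) = 5 - 1*6 = 5 - 6 = -1)
F(j) = -31 + j (F(j) = -3 + (((16 + 11) + j) - 1*55) = -3 + ((27 + j) - 55) = -3 + (-28 + j) = -31 + j)
J(u, g) = -3 - g (J(u, g) = -2 + (-1 - g) = -3 - g)
S = 19*I*√67 (S = √((-31 + 28) - 24184) = √(-3 - 24184) = √(-24187) = 19*I*√67 ≈ 155.52*I)
1/(J(-46, -295) + (S - 35131)) = 1/((-3 - 1*(-295)) + (19*I*√67 - 35131)) = 1/((-3 + 295) + (-35131 + 19*I*√67)) = 1/(292 + (-35131 + 19*I*√67)) = 1/(-34839 + 19*I*√67)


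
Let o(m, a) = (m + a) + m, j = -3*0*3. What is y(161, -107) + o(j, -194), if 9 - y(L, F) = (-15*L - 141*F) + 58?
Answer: -12915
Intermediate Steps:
y(L, F) = -49 + 15*L + 141*F (y(L, F) = 9 - ((-15*L - 141*F) + 58) = 9 - ((-141*F - 15*L) + 58) = 9 - (58 - 141*F - 15*L) = 9 + (-58 + 15*L + 141*F) = -49 + 15*L + 141*F)
j = 0 (j = 0*3 = 0)
o(m, a) = a + 2*m (o(m, a) = (a + m) + m = a + 2*m)
y(161, -107) + o(j, -194) = (-49 + 15*161 + 141*(-107)) + (-194 + 2*0) = (-49 + 2415 - 15087) + (-194 + 0) = -12721 - 194 = -12915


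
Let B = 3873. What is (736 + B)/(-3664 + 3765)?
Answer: 4609/101 ≈ 45.634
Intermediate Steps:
(736 + B)/(-3664 + 3765) = (736 + 3873)/(-3664 + 3765) = 4609/101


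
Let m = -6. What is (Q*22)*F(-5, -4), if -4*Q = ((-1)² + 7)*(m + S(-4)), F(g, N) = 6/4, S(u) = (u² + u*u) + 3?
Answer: -1914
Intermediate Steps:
S(u) = 3 + 2*u² (S(u) = (u² + u²) + 3 = 2*u² + 3 = 3 + 2*u²)
F(g, N) = 3/2 (F(g, N) = 6*(¼) = 3/2)
Q = -58 (Q = -((-1)² + 7)*(-6 + (3 + 2*(-4)²))/4 = -(1 + 7)*(-6 + (3 + 2*16))/4 = -2*(-6 + (3 + 32)) = -2*(-6 + 35) = -2*29 = -¼*232 = -58)
(Q*22)*F(-5, -4) = -58*22*(3/2) = -1276*3/2 = -1914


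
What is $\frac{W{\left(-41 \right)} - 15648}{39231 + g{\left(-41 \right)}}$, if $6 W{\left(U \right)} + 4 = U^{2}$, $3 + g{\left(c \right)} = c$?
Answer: $- \frac{30737}{78374} \approx -0.39218$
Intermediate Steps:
$g{\left(c \right)} = -3 + c$
$W{\left(U \right)} = - \frac{2}{3} + \frac{U^{2}}{6}$
$\frac{W{\left(-41 \right)} - 15648}{39231 + g{\left(-41 \right)}} = \frac{\left(- \frac{2}{3} + \frac{\left(-41\right)^{2}}{6}\right) - 15648}{39231 - 44} = \frac{\left(- \frac{2}{3} + \frac{1}{6} \cdot 1681\right) - 15648}{39231 - 44} = \frac{\left(- \frac{2}{3} + \frac{1681}{6}\right) - 15648}{39187} = \left(\frac{559}{2} - 15648\right) \frac{1}{39187} = \left(- \frac{30737}{2}\right) \frac{1}{39187} = - \frac{30737}{78374}$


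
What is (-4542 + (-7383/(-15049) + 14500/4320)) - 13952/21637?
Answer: -319226744237143/70332886008 ≈ -4538.8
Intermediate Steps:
(-4542 + (-7383/(-15049) + 14500/4320)) - 13952/21637 = (-4542 + (-7383*(-1/15049) + 14500*(1/4320))) - 13952*1/21637 = (-4542 + (7383/15049 + 725/216)) - 13952/21637 = (-4542 + 12505253/3250584) - 13952/21637 = -14751647275/3250584 - 13952/21637 = -319226744237143/70332886008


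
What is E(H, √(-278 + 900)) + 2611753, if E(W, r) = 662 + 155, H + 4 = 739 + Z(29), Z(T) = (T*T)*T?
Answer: 2612570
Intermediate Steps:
Z(T) = T³ (Z(T) = T²*T = T³)
H = 25124 (H = -4 + (739 + 29³) = -4 + (739 + 24389) = -4 + 25128 = 25124)
E(W, r) = 817
E(H, √(-278 + 900)) + 2611753 = 817 + 2611753 = 2612570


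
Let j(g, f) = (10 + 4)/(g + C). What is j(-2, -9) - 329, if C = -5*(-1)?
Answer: -973/3 ≈ -324.33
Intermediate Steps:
C = 5
j(g, f) = 14/(5 + g) (j(g, f) = (10 + 4)/(g + 5) = 14/(5 + g))
j(-2, -9) - 329 = 14/(5 - 2) - 329 = 14/3 - 329 = -973/3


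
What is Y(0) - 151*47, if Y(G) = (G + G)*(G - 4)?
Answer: -7097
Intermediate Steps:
Y(G) = 2*G*(-4 + G) (Y(G) = (2*G)*(-4 + G) = 2*G*(-4 + G))
Y(0) - 151*47 = 2*0*(-4 + 0) - 151*47 = 2*0*(-4) - 7097 = 0 - 7097 = -7097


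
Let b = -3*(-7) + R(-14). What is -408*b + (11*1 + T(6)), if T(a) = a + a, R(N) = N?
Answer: -2833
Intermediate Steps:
T(a) = 2*a
b = 7 (b = -3*(-7) - 14 = 21 - 14 = 7)
-408*b + (11*1 + T(6)) = -408*7 + (11*1 + 2*6) = -2856 + (11 + 12) = -2856 + 23 = -2833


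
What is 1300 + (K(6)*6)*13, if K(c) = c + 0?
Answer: 1768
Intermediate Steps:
K(c) = c
1300 + (K(6)*6)*13 = 1300 + (6*6)*13 = 1300 + 36*13 = 1300 + 468 = 1768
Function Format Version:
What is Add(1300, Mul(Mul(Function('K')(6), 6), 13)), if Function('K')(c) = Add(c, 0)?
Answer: 1768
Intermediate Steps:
Function('K')(c) = c
Add(1300, Mul(Mul(Function('K')(6), 6), 13)) = Add(1300, Mul(Mul(6, 6), 13)) = Add(1300, Mul(36, 13)) = Add(1300, 468) = 1768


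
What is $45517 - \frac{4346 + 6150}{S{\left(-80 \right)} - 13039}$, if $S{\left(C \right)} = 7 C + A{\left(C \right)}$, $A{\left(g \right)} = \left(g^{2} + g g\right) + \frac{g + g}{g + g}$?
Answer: $\frac{18166531}{399} \approx 45530.0$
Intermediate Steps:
$A{\left(g \right)} = 1 + 2 g^{2}$ ($A{\left(g \right)} = \left(g^{2} + g^{2}\right) + \frac{2 g}{2 g} = 2 g^{2} + 2 g \frac{1}{2 g} = 2 g^{2} + 1 = 1 + 2 g^{2}$)
$S{\left(C \right)} = 1 + 2 C^{2} + 7 C$ ($S{\left(C \right)} = 7 C + \left(1 + 2 C^{2}\right) = 1 + 2 C^{2} + 7 C$)
$45517 - \frac{4346 + 6150}{S{\left(-80 \right)} - 13039} = 45517 - \frac{4346 + 6150}{\left(1 + 2 \left(-80\right)^{2} + 7 \left(-80\right)\right) - 13039} = 45517 - \frac{10496}{\left(1 + 2 \cdot 6400 - 560\right) - 13039} = 45517 - \frac{10496}{\left(1 + 12800 - 560\right) - 13039} = 45517 - \frac{10496}{12241 - 13039} = 45517 - \frac{10496}{-798} = 45517 - 10496 \left(- \frac{1}{798}\right) = 45517 - - \frac{5248}{399} = 45517 + \frac{5248}{399} = \frac{18166531}{399}$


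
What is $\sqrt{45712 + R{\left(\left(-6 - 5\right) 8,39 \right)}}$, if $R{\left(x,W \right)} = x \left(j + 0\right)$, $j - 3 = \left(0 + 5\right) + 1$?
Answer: $2 \sqrt{11230} \approx 211.94$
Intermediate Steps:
$j = 9$ ($j = 3 + \left(\left(0 + 5\right) + 1\right) = 3 + \left(5 + 1\right) = 3 + 6 = 9$)
$R{\left(x,W \right)} = 9 x$ ($R{\left(x,W \right)} = x \left(9 + 0\right) = x 9 = 9 x$)
$\sqrt{45712 + R{\left(\left(-6 - 5\right) 8,39 \right)}} = \sqrt{45712 + 9 \left(-6 - 5\right) 8} = \sqrt{45712 + 9 \left(\left(-11\right) 8\right)} = \sqrt{45712 + 9 \left(-88\right)} = \sqrt{45712 - 792} = \sqrt{44920} = 2 \sqrt{11230}$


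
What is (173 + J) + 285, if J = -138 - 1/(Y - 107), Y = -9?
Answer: 37121/116 ≈ 320.01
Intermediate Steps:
J = -16007/116 (J = -138 - 1/(-9 - 107) = -138 - 1/(-116) = -138 - 1*(-1/116) = -138 + 1/116 = -16007/116 ≈ -137.99)
(173 + J) + 285 = (173 - 16007/116) + 285 = 4061/116 + 285 = 37121/116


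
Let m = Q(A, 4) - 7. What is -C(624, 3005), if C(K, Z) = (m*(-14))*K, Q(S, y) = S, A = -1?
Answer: -69888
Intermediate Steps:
m = -8 (m = -1 - 7 = -8)
C(K, Z) = 112*K (C(K, Z) = (-8*(-14))*K = 112*K)
-C(624, 3005) = -112*624 = -1*69888 = -69888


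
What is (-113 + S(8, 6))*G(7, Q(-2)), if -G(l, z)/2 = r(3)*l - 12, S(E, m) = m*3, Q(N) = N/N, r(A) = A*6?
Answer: 21660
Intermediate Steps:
r(A) = 6*A
Q(N) = 1
S(E, m) = 3*m
G(l, z) = 24 - 36*l (G(l, z) = -2*((6*3)*l - 12) = -2*(18*l - 12) = -2*(-12 + 18*l) = 24 - 36*l)
(-113 + S(8, 6))*G(7, Q(-2)) = (-113 + 3*6)*(24 - 36*7) = (-113 + 18)*(24 - 252) = -95*(-228) = 21660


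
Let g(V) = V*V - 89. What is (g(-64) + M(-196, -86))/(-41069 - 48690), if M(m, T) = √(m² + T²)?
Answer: -4007/89759 - 2*√11453/89759 ≈ -0.047026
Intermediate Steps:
g(V) = -89 + V² (g(V) = V² - 89 = -89 + V²)
M(m, T) = √(T² + m²)
(g(-64) + M(-196, -86))/(-41069 - 48690) = ((-89 + (-64)²) + √((-86)² + (-196)²))/(-41069 - 48690) = ((-89 + 4096) + √(7396 + 38416))/(-89759) = (4007 + √45812)*(-1/89759) = (4007 + 2*√11453)*(-1/89759) = -4007/89759 - 2*√11453/89759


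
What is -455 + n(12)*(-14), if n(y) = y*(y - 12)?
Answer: -455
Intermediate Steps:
n(y) = y*(-12 + y)
-455 + n(12)*(-14) = -455 + (12*(-12 + 12))*(-14) = -455 + (12*0)*(-14) = -455 + 0*(-14) = -455 + 0 = -455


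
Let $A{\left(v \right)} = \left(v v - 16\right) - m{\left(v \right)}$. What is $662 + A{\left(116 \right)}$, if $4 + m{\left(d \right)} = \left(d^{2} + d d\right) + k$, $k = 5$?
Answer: $-12811$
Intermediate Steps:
$m{\left(d \right)} = 1 + 2 d^{2}$ ($m{\left(d \right)} = -4 + \left(\left(d^{2} + d d\right) + 5\right) = -4 + \left(\left(d^{2} + d^{2}\right) + 5\right) = -4 + \left(2 d^{2} + 5\right) = -4 + \left(5 + 2 d^{2}\right) = 1 + 2 d^{2}$)
$A{\left(v \right)} = -17 - v^{2}$ ($A{\left(v \right)} = \left(v v - 16\right) - \left(1 + 2 v^{2}\right) = \left(v^{2} - 16\right) - \left(1 + 2 v^{2}\right) = \left(-16 + v^{2}\right) - \left(1 + 2 v^{2}\right) = -17 - v^{2}$)
$662 + A{\left(116 \right)} = 662 - 13473 = -12811$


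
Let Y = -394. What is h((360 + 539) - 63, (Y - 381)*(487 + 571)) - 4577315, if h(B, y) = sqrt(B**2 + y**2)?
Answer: -4577315 + 2*sqrt(168079675349) ≈ -3.7574e+6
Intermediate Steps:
h((360 + 539) - 63, (Y - 381)*(487 + 571)) - 4577315 = sqrt(((360 + 539) - 63)**2 + ((-394 - 381)*(487 + 571))**2) - 4577315 = sqrt((899 - 63)**2 + (-775*1058)**2) - 4577315 = sqrt(836**2 + (-819950)**2) - 4577315 = sqrt(698896 + 672318002500) - 4577315 = sqrt(672318701396) - 4577315 = 2*sqrt(168079675349) - 4577315 = -4577315 + 2*sqrt(168079675349)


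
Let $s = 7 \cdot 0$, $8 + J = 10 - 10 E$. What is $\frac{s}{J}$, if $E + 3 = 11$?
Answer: $0$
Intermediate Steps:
$E = 8$ ($E = -3 + 11 = 8$)
$J = -78$ ($J = -8 + \left(10 - 80\right) = -8 - 70 = -78$)
$s = 0$
$\frac{s}{J} = \frac{0}{-78} = 0 \left(- \frac{1}{78}\right) = 0$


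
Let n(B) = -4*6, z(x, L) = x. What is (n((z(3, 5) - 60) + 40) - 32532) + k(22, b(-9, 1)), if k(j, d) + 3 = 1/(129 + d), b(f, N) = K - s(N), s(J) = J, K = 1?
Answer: -4200110/129 ≈ -32559.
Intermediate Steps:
b(f, N) = 1 - N
n(B) = -24
k(j, d) = -3 + 1/(129 + d)
(n((z(3, 5) - 60) + 40) - 32532) + k(22, b(-9, 1)) = (-24 - 32532) + (-386 - 3*(1 - 1*1))/(129 + (1 - 1*1)) = -32556 + (-386 - 3*(1 - 1))/(129 + (1 - 1)) = -32556 + (-386 - 3*0)/(129 + 0) = -32556 + (-386 + 0)/129 = -32556 + (1/129)*(-386) = -32556 - 386/129 = -4200110/129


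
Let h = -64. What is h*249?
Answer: -15936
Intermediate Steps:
h*249 = -64*249 = -15936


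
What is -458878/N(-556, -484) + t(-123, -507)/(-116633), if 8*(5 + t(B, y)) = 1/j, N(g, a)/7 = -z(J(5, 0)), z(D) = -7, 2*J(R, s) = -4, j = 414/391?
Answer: -1100989389287/117566064 ≈ -9364.9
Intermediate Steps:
j = 18/17 (j = 414*(1/391) = 18/17 ≈ 1.0588)
J(R, s) = -2 (J(R, s) = (½)*(-4) = -2)
N(g, a) = 49 (N(g, a) = 7*(-1*(-7)) = 7*7 = 49)
t(B, y) = -703/144 (t(B, y) = -5 + 1/(8*(18/17)) = -5 + (⅛)*(17/18) = -5 + 17/144 = -703/144)
-458878/N(-556, -484) + t(-123, -507)/(-116633) = -458878/49 - 703/144/(-116633) = -458878*1/49 - 703/144*(-1/116633) = -65554/7 + 703/16795152 = -1100989389287/117566064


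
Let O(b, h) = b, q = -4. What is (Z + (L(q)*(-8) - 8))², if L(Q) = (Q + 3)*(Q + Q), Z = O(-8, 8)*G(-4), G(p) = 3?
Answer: 9216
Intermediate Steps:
Z = -24 (Z = -8*3 = -24)
L(Q) = 2*Q*(3 + Q) (L(Q) = (3 + Q)*(2*Q) = 2*Q*(3 + Q))
(Z + (L(q)*(-8) - 8))² = (-24 + ((2*(-4)*(3 - 4))*(-8) - 8))² = (-24 + ((2*(-4)*(-1))*(-8) - 8))² = (-24 + (8*(-8) - 8))² = (-24 + (-64 - 8))² = (-24 - 72)² = (-96)² = 9216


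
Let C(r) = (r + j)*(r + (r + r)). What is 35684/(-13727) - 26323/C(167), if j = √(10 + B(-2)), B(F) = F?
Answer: -478007519/164023923 + 52646*√2/13968381 ≈ -2.9089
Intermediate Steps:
j = 2*√2 (j = √(10 - 2) = √8 = 2*√2 ≈ 2.8284)
C(r) = 3*r*(r + 2*√2) (C(r) = (r + 2*√2)*(r + (r + r)) = (r + 2*√2)*(r + 2*r) = (r + 2*√2)*(3*r) = 3*r*(r + 2*√2))
35684/(-13727) - 26323/C(167) = 35684/(-13727) - 26323*1/(501*(167 + 2*√2)) = 35684*(-1/13727) - 26323/(83667 + 1002*√2) = -35684/13727 - 26323/(83667 + 1002*√2)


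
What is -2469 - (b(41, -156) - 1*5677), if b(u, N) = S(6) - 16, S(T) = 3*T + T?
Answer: 3200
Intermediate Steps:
S(T) = 4*T
b(u, N) = 8 (b(u, N) = 4*6 - 16 = 24 - 16 = 8)
-2469 - (b(41, -156) - 1*5677) = -2469 - (8 - 1*5677) = -2469 - (8 - 5677) = -2469 - 1*(-5669) = -2469 + 5669 = 3200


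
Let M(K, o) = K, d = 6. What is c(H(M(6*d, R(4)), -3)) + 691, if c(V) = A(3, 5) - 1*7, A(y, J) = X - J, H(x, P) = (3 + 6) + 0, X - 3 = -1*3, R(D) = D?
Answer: 679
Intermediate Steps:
X = 0 (X = 3 - 1*3 = 3 - 3 = 0)
H(x, P) = 9 (H(x, P) = 9 + 0 = 9)
A(y, J) = -J (A(y, J) = 0 - J = -J)
c(V) = -12 (c(V) = -1*5 - 1*7 = -5 - 7 = -12)
c(H(M(6*d, R(4)), -3)) + 691 = -12 + 691 = 679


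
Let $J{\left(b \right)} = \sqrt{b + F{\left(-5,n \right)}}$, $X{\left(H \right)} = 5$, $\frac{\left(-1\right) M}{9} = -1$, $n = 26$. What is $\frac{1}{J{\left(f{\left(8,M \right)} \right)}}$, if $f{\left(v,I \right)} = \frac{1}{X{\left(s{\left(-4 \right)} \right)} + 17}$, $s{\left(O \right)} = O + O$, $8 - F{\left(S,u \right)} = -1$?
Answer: $\frac{\sqrt{4378}}{199} \approx 0.33249$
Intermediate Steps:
$M = 9$ ($M = \left(-9\right) \left(-1\right) = 9$)
$F{\left(S,u \right)} = 9$ ($F{\left(S,u \right)} = 8 - -1 = 8 + 1 = 9$)
$s{\left(O \right)} = 2 O$
$f{\left(v,I \right)} = \frac{1}{22}$ ($f{\left(v,I \right)} = \frac{1}{5 + 17} = \frac{1}{22}$)
$J{\left(b \right)} = \sqrt{9 + b}$ ($J{\left(b \right)} = \sqrt{b + 9} = \sqrt{9 + b}$)
$\frac{1}{J{\left(f{\left(8,M \right)} \right)}} = \frac{1}{\sqrt{9 + \frac{1}{22}}} = \frac{1}{\sqrt{\frac{199}{22}}} = \frac{1}{\frac{1}{22} \sqrt{4378}} = \frac{\sqrt{4378}}{199}$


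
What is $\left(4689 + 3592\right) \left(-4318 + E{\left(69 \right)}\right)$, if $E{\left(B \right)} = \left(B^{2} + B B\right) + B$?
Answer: $43665713$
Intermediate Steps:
$E{\left(B \right)} = B + 2 B^{2}$ ($E{\left(B \right)} = \left(B^{2} + B^{2}\right) + B = 2 B^{2} + B = B + 2 B^{2}$)
$\left(4689 + 3592\right) \left(-4318 + E{\left(69 \right)}\right) = \left(4689 + 3592\right) \left(-4318 + 69 \left(1 + 2 \cdot 69\right)\right) = 8281 \left(-4318 + 69 \left(1 + 138\right)\right) = 8281 \left(-4318 + 69 \cdot 139\right) = 8281 \left(-4318 + 9591\right) = 8281 \cdot 5273 = 43665713$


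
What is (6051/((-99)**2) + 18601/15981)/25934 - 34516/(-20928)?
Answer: 649125459457885/393566226408432 ≈ 1.6493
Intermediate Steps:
(6051/((-99)**2) + 18601/15981)/25934 - 34516/(-20928) = (6051/9801 + 18601*(1/15981))*(1/25934) - 34516*(-1/20928) = (6051*(1/9801) + 18601/15981)*(1/25934) + 8629/5232 = (2017/3267 + 18601/15981)*(1/25934) + 8629/5232 = (31001048/17403309)*(1/25934) + 8629/5232 = 15500524/225668707803 + 8629/5232 = 649125459457885/393566226408432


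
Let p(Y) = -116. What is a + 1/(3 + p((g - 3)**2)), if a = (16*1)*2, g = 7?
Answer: 3615/113 ≈ 31.991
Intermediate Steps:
a = 32 (a = 16*2 = 32)
a + 1/(3 + p((g - 3)**2)) = 32 + 1/(3 - 116) = 32 + 1/(-113) = 32 - 1/113 = 3615/113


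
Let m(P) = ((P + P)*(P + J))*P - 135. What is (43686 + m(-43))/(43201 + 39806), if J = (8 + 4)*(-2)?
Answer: -204215/83007 ≈ -2.4602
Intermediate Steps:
J = -24 (J = 12*(-2) = -24)
m(P) = -135 + 2*P²*(-24 + P) (m(P) = ((P + P)*(P - 24))*P - 135 = ((2*P)*(-24 + P))*P - 135 = (2*P*(-24 + P))*P - 135 = 2*P²*(-24 + P) - 135 = -135 + 2*P²*(-24 + P))
(43686 + m(-43))/(43201 + 39806) = (43686 + (-135 - 48*(-43)² + 2*(-43)³))/(43201 + 39806) = (43686 + (-135 - 48*1849 + 2*(-79507)))/83007 = (43686 + (-135 - 88752 - 159014))*(1/83007) = (43686 - 247901)*(1/83007) = -204215*1/83007 = -204215/83007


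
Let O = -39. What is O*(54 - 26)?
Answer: -1092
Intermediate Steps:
O*(54 - 26) = -39*(54 - 26) = -39*28 = -1092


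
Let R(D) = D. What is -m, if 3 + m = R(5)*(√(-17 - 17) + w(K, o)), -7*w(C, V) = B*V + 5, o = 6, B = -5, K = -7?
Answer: -104/7 - 5*I*√34 ≈ -14.857 - 29.155*I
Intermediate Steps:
w(C, V) = -5/7 + 5*V/7 (w(C, V) = -(-5*V + 5)/7 = -(5 - 5*V)/7 = -5/7 + 5*V/7)
m = 104/7 + 5*I*√34 (m = -3 + 5*(√(-17 - 17) + (-5/7 + (5/7)*6)) = -3 + 5*(√(-34) + (-5/7 + 30/7)) = -3 + 5*(I*√34 + 25/7) = -3 + 5*(25/7 + I*√34) = -3 + (125/7 + 5*I*√34) = 104/7 + 5*I*√34 ≈ 14.857 + 29.155*I)
-m = -(104/7 + 5*I*√34) = -104/7 - 5*I*√34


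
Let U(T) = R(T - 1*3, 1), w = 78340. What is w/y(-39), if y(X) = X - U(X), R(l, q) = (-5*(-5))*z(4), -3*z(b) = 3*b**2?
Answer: 78340/361 ≈ 217.01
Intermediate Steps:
z(b) = -b**2
R(l, q) = -400 (R(l, q) = (-5*(-5))*(-1*4**2) = 25*(-1*16) = 25*(-16) = -400)
U(T) = -400
y(X) = 400 + X (y(X) = X - 1*(-400) = X + 400 = 400 + X)
w/y(-39) = 78340/(400 - 39) = 78340/361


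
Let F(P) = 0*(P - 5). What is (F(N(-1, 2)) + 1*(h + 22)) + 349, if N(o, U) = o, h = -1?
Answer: 370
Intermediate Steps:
F(P) = 0 (F(P) = 0*(-5 + P) = 0)
(F(N(-1, 2)) + 1*(h + 22)) + 349 = (0 + 1*(-1 + 22)) + 349 = (0 + 1*21) + 349 = (0 + 21) + 349 = 21 + 349 = 370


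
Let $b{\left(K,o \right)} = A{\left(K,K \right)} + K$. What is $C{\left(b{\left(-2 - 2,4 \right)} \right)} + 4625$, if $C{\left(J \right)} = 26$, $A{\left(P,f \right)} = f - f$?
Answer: $4651$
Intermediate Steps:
$A{\left(P,f \right)} = 0$
$b{\left(K,o \right)} = K$ ($b{\left(K,o \right)} = 0 + K = K$)
$C{\left(b{\left(-2 - 2,4 \right)} \right)} + 4625 = 26 + 4625 = 4651$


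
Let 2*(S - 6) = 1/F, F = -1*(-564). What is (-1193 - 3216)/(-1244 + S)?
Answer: 4973352/1396463 ≈ 3.5614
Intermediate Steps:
F = 564
S = 6769/1128 (S = 6 + (1/2)/564 = 6 + (1/2)*(1/564) = 6 + 1/1128 = 6769/1128 ≈ 6.0009)
(-1193 - 3216)/(-1244 + S) = (-1193 - 3216)/(-1244 + 6769/1128) = -4409/(-1396463/1128) = -4409*(-1128/1396463) = 4973352/1396463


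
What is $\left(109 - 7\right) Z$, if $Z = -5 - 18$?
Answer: $-2346$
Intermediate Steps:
$Z = -23$
$\left(109 - 7\right) Z = \left(109 - 7\right) \left(-23\right) = 102 \left(-23\right) = -2346$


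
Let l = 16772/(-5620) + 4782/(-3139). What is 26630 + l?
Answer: 117426275313/4410295 ≈ 26626.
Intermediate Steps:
l = -19880537/4410295 (l = 16772*(-1/5620) + 4782*(-1/3139) = -4193/1405 - 4782/3139 = -19880537/4410295 ≈ -4.5078)
26630 + l = 26630 - 19880537/4410295 = 117426275313/4410295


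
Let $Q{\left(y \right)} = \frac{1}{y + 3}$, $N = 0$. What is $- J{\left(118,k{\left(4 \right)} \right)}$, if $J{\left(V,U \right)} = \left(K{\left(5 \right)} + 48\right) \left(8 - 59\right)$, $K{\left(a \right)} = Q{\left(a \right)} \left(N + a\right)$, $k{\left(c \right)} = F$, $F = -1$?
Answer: $\frac{19839}{8} \approx 2479.9$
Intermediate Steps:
$Q{\left(y \right)} = \frac{1}{3 + y}$
$k{\left(c \right)} = -1$
$K{\left(a \right)} = \frac{a}{3 + a}$ ($K{\left(a \right)} = \frac{0 + a}{3 + a} = \frac{a}{3 + a}$)
$J{\left(V,U \right)} = - \frac{19839}{8}$ ($J{\left(V,U \right)} = \left(\frac{5}{3 + 5} + 48\right) \left(8 - 59\right) = \left(\frac{5}{8} + 48\right) \left(-51\right) = \frac{389}{8} \left(-51\right) = - \frac{19839}{8}$)
$- J{\left(118,k{\left(4 \right)} \right)} = \left(-1\right) \left(- \frac{19839}{8}\right) = \frac{19839}{8}$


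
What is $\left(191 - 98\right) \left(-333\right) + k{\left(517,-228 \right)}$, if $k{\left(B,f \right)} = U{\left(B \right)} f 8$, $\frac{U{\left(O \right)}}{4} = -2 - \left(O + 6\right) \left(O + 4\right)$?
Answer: $1988019591$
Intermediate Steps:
$U{\left(O \right)} = -8 - 4 \left(4 + O\right) \left(6 + O\right)$ ($U{\left(O \right)} = 4 \left(-2 - \left(O + 6\right) \left(O + 4\right)\right) = 4 \left(-2 - \left(6 + O\right) \left(4 + O\right)\right) = 4 \left(-2 - \left(4 + O\right) \left(6 + O\right)\right) = -8 - 4 \left(4 + O\right) \left(6 + O\right)$)
$k{\left(B,f \right)} = 8 f \left(-104 - 40 B - 4 B^{2}\right)$ ($k{\left(B,f \right)} = \left(-104 - 40 B - 4 B^{2}\right) f 8 = f \left(-104 - 40 B - 4 B^{2}\right) 8 = 8 f \left(-104 - 40 B - 4 B^{2}\right)$)
$\left(191 - 98\right) \left(-333\right) + k{\left(517,-228 \right)} = \left(191 - 98\right) \left(-333\right) - - 7296 \left(26 + 517^{2} + 10 \cdot 517\right) = 93 \left(-333\right) - - 7296 \left(26 + 267289 + 5170\right) = -30969 - \left(-7296\right) 272485 = -30969 + 1988050560 = 1988019591$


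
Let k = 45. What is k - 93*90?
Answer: -8325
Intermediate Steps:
k - 93*90 = 45 - 93*90 = 45 - 8370 = -8325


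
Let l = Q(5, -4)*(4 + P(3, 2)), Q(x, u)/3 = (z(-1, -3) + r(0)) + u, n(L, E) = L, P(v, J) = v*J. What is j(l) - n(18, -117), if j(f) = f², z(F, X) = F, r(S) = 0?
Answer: 22482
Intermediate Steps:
P(v, J) = J*v
Q(x, u) = -3 + 3*u (Q(x, u) = 3*((-1 + 0) + u) = 3*(-1 + u) = -3 + 3*u)
l = -150 (l = (-3 + 3*(-4))*(4 + 2*3) = (-3 - 12)*(4 + 6) = -15*10 = -150)
j(l) - n(18, -117) = (-150)² - 1*18 = 22500 - 18 = 22482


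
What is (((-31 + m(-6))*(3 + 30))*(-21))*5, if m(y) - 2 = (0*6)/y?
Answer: 100485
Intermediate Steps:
m(y) = 2 (m(y) = 2 + (0*6)/y = 2 + 0/y = 2 + 0 = 2)
(((-31 + m(-6))*(3 + 30))*(-21))*5 = (((-31 + 2)*(3 + 30))*(-21))*5 = (-29*33*(-21))*5 = -957*(-21)*5 = 20097*5 = 100485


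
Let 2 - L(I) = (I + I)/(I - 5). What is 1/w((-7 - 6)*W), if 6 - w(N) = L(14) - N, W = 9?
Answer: -9/989 ≈ -0.0091001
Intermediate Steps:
L(I) = 2 - 2*I/(-5 + I) (L(I) = 2 - (I + I)/(I - 5) = 2 - 2*I/(-5 + I))
w(N) = 64/9 + N (w(N) = 6 - (-10/(-5 + 14) - N) = 6 - (-10/9 - N) = 6 + (10/9 + N) = 64/9 + N)
1/w((-7 - 6)*W) = 1/(64/9 + (-7 - 6)*9) = 1/(64/9 - 13*9) = 1/(64/9 - 117) = 1/(-989/9) = -9/989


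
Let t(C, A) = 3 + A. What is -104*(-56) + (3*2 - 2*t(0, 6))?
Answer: 5812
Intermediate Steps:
-104*(-56) + (3*2 - 2*t(0, 6)) = -104*(-56) + (3*2 - 2*(3 + 6)) = 5824 + (6 - 2*9) = 5824 + (6 - 18) = 5824 - 12 = 5812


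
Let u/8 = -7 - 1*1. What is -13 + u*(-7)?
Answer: 435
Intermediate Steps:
u = -64 (u = 8*(-7 - 1*1) = 8*(-7 - 1) = 8*(-8) = -64)
-13 + u*(-7) = -13 - 64*(-7) = -13 + 448 = 435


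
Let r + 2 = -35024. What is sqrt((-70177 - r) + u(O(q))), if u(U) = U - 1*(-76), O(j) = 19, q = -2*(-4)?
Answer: 4*I*sqrt(2191) ≈ 187.23*I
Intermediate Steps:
r = -35026 (r = -2 - 35024 = -35026)
q = 8
u(U) = 76 + U (u(U) = U + 76 = 76 + U)
sqrt((-70177 - r) + u(O(q))) = sqrt((-70177 - 1*(-35026)) + (76 + 19)) = sqrt((-70177 + 35026) + 95) = sqrt(-35151 + 95) = sqrt(-35056) = 4*I*sqrt(2191)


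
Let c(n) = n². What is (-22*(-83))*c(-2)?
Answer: 7304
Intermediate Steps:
(-22*(-83))*c(-2) = -22*(-83)*(-2)² = 1826*4 = 7304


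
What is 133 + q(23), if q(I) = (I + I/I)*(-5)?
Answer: 13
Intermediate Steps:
q(I) = -5 - 5*I (q(I) = (I + 1)*(-5) = (1 + I)*(-5) = -5 - 5*I)
133 + q(23) = 133 + (-5 - 5*23) = 133 + (-5 - 115) = 133 - 120 = 13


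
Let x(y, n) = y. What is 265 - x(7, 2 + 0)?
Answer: 258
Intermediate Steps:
265 - x(7, 2 + 0) = 265 - 1*7 = 265 - 7 = 258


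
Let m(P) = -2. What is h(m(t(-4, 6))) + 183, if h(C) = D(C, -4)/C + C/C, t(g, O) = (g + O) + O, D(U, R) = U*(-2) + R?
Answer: 184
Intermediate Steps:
D(U, R) = R - 2*U (D(U, R) = -2*U + R = R - 2*U)
t(g, O) = g + 2*O (t(g, O) = (O + g) + O = g + 2*O)
h(C) = 1 + (-4 - 2*C)/C (h(C) = (-4 - 2*C)/C + C/C = (-4 - 2*C)/C + 1 = 1 + (-4 - 2*C)/C)
h(m(t(-4, 6))) + 183 = (-4 - 1*(-2))/(-2) + 183 = -(-4 + 2)/2 + 183 = -½*(-2) + 183 = 1 + 183 = 184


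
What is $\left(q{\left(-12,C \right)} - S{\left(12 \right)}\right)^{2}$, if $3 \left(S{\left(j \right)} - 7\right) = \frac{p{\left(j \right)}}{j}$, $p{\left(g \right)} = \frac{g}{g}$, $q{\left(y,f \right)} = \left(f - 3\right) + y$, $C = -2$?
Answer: $\frac{748225}{1296} \approx 577.33$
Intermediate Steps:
$q{\left(y,f \right)} = -3 + f + y$ ($q{\left(y,f \right)} = \left(-3 + f\right) + y = -3 + f + y$)
$p{\left(g \right)} = 1$
$S{\left(j \right)} = 7 + \frac{1}{3 j}$ ($S{\left(j \right)} = 7 + \frac{1 \frac{1}{j}}{3} = 7 + \frac{1}{3 j}$)
$\left(q{\left(-12,C \right)} - S{\left(12 \right)}\right)^{2} = \left(\left(-3 - 2 - 12\right) - \left(7 + \frac{1}{3 \cdot 12}\right)\right)^{2} = \left(-17 - \left(7 + \frac{1}{3} \cdot \frac{1}{12}\right)\right)^{2} = \left(-17 - \left(7 + \frac{1}{36}\right)\right)^{2} = \left(-17 - \frac{253}{36}\right)^{2} = \left(- \frac{865}{36}\right)^{2} = \frac{748225}{1296}$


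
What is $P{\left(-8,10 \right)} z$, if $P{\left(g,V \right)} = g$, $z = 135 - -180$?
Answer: $-2520$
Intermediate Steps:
$z = 315$ ($z = 135 + 180 = 315$)
$P{\left(-8,10 \right)} z = \left(-8\right) 315 = -2520$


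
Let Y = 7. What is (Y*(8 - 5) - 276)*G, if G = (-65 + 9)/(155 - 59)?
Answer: 595/4 ≈ 148.75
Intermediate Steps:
G = -7/12 (G = -56/96 = -56*1/96 = -7/12 ≈ -0.58333)
(Y*(8 - 5) - 276)*G = (7*(8 - 5) - 276)*(-7/12) = (7*3 - 276)*(-7/12) = (21 - 276)*(-7/12) = -255*(-7/12) = 595/4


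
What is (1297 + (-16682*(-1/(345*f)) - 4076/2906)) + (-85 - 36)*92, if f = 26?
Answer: -64088814632/6516705 ≈ -9834.5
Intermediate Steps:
(1297 + (-16682*(-1/(345*f)) - 4076/2906)) + (-85 - 36)*92 = (1297 + (-16682/((26*(-15))*23) - 4076/2906)) + (-85 - 36)*92 = (1297 + (-16682/((-390*23)) - 4076*1/2906)) - 121*92 = (1297 + (-16682/(-8970) - 2038/1453)) - 11132 = (1297 + (-16682*(-1/8970) - 2038/1453)) - 11132 = (1297 + (8341/4485 - 2038/1453)) - 11132 = (1297 + 2979043/6516705) - 11132 = 8455145428/6516705 - 11132 = -64088814632/6516705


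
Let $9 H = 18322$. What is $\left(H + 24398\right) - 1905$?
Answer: $\frac{220759}{9} \approx 24529.0$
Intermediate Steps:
$H = \frac{18322}{9}$ ($H = \frac{1}{9} \cdot 18322 = \frac{18322}{9} \approx 2035.8$)
$\left(H + 24398\right) - 1905 = \left(\frac{18322}{9} + 24398\right) - 1905 = \frac{237904}{9} - 1905 = \frac{220759}{9}$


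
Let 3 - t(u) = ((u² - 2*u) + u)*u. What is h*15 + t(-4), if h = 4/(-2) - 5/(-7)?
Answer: 446/7 ≈ 63.714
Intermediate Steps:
t(u) = 3 - u*(u² - u) (t(u) = 3 - ((u² - 2*u) + u)*u = 3 - (u² - u)*u = 3 - u*(u² - u))
h = -9/7 (h = 4*(-½) - 5*(-⅐) = -2 + 5/7 = -9/7 ≈ -1.2857)
h*15 + t(-4) = -9/7*15 + (3 + (-4)² - 1*(-4)³) = -135/7 + (3 + 16 - 1*(-64)) = -135/7 + (3 + 16 + 64) = -135/7 + 83 = 446/7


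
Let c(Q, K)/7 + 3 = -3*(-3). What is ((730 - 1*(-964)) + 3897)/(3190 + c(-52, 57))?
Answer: 5591/3232 ≈ 1.7299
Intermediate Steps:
c(Q, K) = 42 (c(Q, K) = -21 + 7*(-3*(-3)) = -21 + 7*9 = -21 + 63 = 42)
((730 - 1*(-964)) + 3897)/(3190 + c(-52, 57)) = ((730 - 1*(-964)) + 3897)/(3190 + 42) = ((730 + 964) + 3897)/3232 = (1694 + 3897)*(1/3232) = 5591*(1/3232) = 5591/3232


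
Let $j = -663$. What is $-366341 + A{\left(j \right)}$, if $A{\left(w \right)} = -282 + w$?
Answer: $-367286$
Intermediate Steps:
$-366341 + A{\left(j \right)} = -366341 - 945 = -367286$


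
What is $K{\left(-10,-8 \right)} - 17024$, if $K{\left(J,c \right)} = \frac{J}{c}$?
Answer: $- \frac{68091}{4} \approx -17023.0$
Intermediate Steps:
$K{\left(-10,-8 \right)} - 17024 = - \frac{10}{-8} - 17024 = \left(-10\right) \left(- \frac{1}{8}\right) - 17024 = \frac{5}{4} - 17024 = - \frac{68091}{4}$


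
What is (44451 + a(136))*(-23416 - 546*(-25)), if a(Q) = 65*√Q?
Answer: -434108466 - 1269580*√34 ≈ -4.4151e+8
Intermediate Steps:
(44451 + a(136))*(-23416 - 546*(-25)) = (44451 + 65*√136)*(-23416 - 546*(-25)) = (44451 + 65*(2*√34))*(-23416 + 13650) = (44451 + 130*√34)*(-9766) = -434108466 - 1269580*√34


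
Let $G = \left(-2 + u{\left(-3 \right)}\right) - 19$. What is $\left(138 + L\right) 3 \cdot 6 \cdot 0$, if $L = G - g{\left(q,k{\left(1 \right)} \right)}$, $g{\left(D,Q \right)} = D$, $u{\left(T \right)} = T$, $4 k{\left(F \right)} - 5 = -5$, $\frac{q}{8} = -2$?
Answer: $0$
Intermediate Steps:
$q = -16$ ($q = 8 \left(-2\right) = -16$)
$k{\left(F \right)} = 0$ ($k{\left(F \right)} = \frac{5}{4} + \frac{1}{4} \left(-5\right) = \frac{5}{4} - \frac{5}{4} = 0$)
$G = -24$ ($G = \left(-2 - 3\right) - 19 = -5 - 19 = -24$)
$L = -8$ ($L = -24 - -16 = -24 + 16 = -8$)
$\left(138 + L\right) 3 \cdot 6 \cdot 0 = \left(138 - 8\right) 3 \cdot 6 \cdot 0 = 130 \cdot 18 \cdot 0 = 130 \cdot 0 = 0$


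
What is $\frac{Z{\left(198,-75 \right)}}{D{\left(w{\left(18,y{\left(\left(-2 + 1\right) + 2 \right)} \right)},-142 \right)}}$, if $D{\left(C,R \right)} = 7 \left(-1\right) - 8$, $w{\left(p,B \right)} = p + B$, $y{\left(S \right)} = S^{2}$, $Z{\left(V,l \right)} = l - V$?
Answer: $\frac{91}{5} \approx 18.2$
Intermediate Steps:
$w{\left(p,B \right)} = B + p$
$D{\left(C,R \right)} = -15$ ($D{\left(C,R \right)} = -7 - 8 = -15$)
$\frac{Z{\left(198,-75 \right)}}{D{\left(w{\left(18,y{\left(\left(-2 + 1\right) + 2 \right)} \right)},-142 \right)}} = \frac{-75 - 198}{-15} = \left(-75 - 198\right) \left(- \frac{1}{15}\right) = \left(-273\right) \left(- \frac{1}{15}\right) = \frac{91}{5}$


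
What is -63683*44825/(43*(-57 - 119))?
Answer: 6035075/16 ≈ 3.7719e+5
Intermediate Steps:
-63683*44825/(43*(-57 - 119)) = -63683/(-176*86*(1/89650)) = -63683/((-15136*1/89650)) = -63683/(-688/4075) = -63683*(-4075/688) = 6035075/16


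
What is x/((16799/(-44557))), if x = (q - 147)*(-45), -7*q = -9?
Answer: -2045166300/117593 ≈ -17392.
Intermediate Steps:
q = 9/7 (q = -⅐*(-9) = 9/7 ≈ 1.2857)
x = 45900/7 (x = (9/7 - 147)*(-45) = -1020/7*(-45) = 45900/7 ≈ 6557.1)
x/((16799/(-44557))) = 45900/(7*((16799/(-44557)))) = 45900/(7*((16799*(-1/44557)))) = 45900/(7*(-16799/44557)) = (45900/7)*(-44557/16799) = -2045166300/117593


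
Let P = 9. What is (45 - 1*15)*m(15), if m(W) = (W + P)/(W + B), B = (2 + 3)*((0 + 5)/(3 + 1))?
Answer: 576/17 ≈ 33.882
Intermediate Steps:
B = 25/4 (B = 5*(5/4) = 25/4 ≈ 6.2500)
m(W) = (9 + W)/(25/4 + W) (m(W) = (W + 9)/(W + 25/4) = (9 + W)/(25/4 + W))
(45 - 1*15)*m(15) = (45 - 1*15)*(4*(9 + 15)/(25 + 4*15)) = (45 - 15)*(4*24/(25 + 60)) = 30*(4*24/85) = 30*(4*(1/85)*24) = 30*(96/85) = 576/17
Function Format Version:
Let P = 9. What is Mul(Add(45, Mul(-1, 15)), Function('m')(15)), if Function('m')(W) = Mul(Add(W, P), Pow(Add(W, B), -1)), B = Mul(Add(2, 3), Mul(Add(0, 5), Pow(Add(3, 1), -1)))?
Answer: Rational(576, 17) ≈ 33.882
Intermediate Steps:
B = Rational(25, 4) (B = Mul(5, Mul(5, Pow(4, -1))) = Mul(5, Mul(5, Rational(1, 4))) = Mul(5, Rational(5, 4)) = Rational(25, 4) ≈ 6.2500)
Function('m')(W) = Mul(Pow(Add(Rational(25, 4), W), -1), Add(9, W)) (Function('m')(W) = Mul(Add(W, 9), Pow(Add(W, Rational(25, 4)), -1)) = Mul(Add(9, W), Pow(Add(Rational(25, 4), W), -1)) = Mul(Pow(Add(Rational(25, 4), W), -1), Add(9, W)))
Mul(Add(45, Mul(-1, 15)), Function('m')(15)) = Mul(Add(45, Mul(-1, 15)), Mul(4, Pow(Add(25, Mul(4, 15)), -1), Add(9, 15))) = Mul(Add(45, -15), Mul(4, Pow(Add(25, 60), -1), 24)) = Mul(30, Mul(4, Pow(85, -1), 24)) = Mul(30, Mul(4, Rational(1, 85), 24)) = Mul(30, Rational(96, 85)) = Rational(576, 17)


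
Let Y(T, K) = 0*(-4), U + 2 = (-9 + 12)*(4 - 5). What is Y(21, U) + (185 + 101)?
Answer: 286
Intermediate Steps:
U = -5 (U = -2 + (-9 + 12)*(4 - 5) = -2 + 3*(-1) = -2 - 3 = -5)
Y(T, K) = 0
Y(21, U) + (185 + 101) = 0 + (185 + 101) = 0 + 286 = 286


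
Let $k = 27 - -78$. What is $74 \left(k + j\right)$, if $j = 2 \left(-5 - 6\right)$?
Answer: $6142$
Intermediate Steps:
$k = 105$ ($k = 27 + 78 = 105$)
$j = -22$ ($j = 2 \left(-11\right) = -22$)
$74 \left(k + j\right) = 74 \left(105 - 22\right) = 74 \cdot 83 = 6142$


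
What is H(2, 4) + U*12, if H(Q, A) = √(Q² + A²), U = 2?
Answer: 24 + 2*√5 ≈ 28.472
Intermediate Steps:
H(Q, A) = √(A² + Q²)
H(2, 4) + U*12 = √(4² + 2²) + 2*12 = √(16 + 4) + 24 = √20 + 24 = 2*√5 + 24 = 24 + 2*√5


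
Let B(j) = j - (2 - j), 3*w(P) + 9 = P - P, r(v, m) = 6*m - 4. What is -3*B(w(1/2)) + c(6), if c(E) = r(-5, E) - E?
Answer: 50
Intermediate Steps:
r(v, m) = -4 + 6*m
w(P) = -3 (w(P) = -3 + (P - P)/3 = -3 + (1/3)*0 = -3 + 0 = -3)
B(j) = -2 + 2*j (B(j) = j + (-2 + j) = -2 + 2*j)
c(E) = -4 + 5*E (c(E) = (-4 + 6*E) - E = -4 + 5*E)
-3*B(w(1/2)) + c(6) = -3*(-2 + 2*(-3)) + (-4 + 5*6) = -3*(-2 - 6) + (-4 + 30) = -3*(-8) + 26 = 24 + 26 = 50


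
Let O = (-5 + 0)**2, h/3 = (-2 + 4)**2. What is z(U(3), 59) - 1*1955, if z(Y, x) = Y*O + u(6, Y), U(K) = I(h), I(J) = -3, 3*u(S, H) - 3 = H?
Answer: -2030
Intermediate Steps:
h = 12 (h = 3*(-2 + 4)**2 = 3*2**2 = 3*4 = 12)
u(S, H) = 1 + H/3
U(K) = -3
O = 25 (O = (-5)**2 = 25)
z(Y, x) = 1 + 76*Y/3 (z(Y, x) = Y*25 + (1 + Y/3) = 25*Y + (1 + Y/3) = 1 + 76*Y/3)
z(U(3), 59) - 1*1955 = (1 + (76/3)*(-3)) - 1*1955 = (1 - 76) - 1955 = -75 - 1955 = -2030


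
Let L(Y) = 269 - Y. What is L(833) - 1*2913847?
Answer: -2914411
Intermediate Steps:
L(833) - 1*2913847 = (269 - 1*833) - 1*2913847 = (269 - 833) - 2913847 = -564 - 2913847 = -2914411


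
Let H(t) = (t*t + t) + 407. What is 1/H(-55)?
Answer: 1/3377 ≈ 0.00029612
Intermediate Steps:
H(t) = 407 + t + t² (H(t) = (t² + t) + 407 = (t + t²) + 407 = 407 + t + t²)
1/H(-55) = 1/(407 - 55 + (-55)²) = 1/(407 - 55 + 3025) = 1/3377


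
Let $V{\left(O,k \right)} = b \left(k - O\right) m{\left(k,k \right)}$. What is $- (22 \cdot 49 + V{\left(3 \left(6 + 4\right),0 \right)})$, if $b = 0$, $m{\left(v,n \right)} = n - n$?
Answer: $-1078$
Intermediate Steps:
$m{\left(v,n \right)} = 0$
$V{\left(O,k \right)} = 0$ ($V{\left(O,k \right)} = 0 \left(k - O\right) 0 = 0 \cdot 0 = 0$)
$- (22 \cdot 49 + V{\left(3 \left(6 + 4\right),0 \right)}) = - (22 \cdot 49 + 0) = - (1078 + 0) = \left(-1\right) 1078 = -1078$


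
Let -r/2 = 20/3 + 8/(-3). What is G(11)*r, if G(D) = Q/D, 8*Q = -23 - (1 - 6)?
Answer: 18/11 ≈ 1.6364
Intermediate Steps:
Q = -9/4 (Q = (-23 - (1 - 6))/8 = (-23 - 1*(-5))/8 = (-23 + 5)/8 = (⅛)*(-18) = -9/4 ≈ -2.2500)
G(D) = -9/(4*D)
r = -8 (r = -2*(20/3 + 8/(-3)) = -2*(20*(⅓) + 8*(-⅓)) = -2*(20/3 - 8/3) = -2*4 = -8)
G(11)*r = -9/4/11*(-8) = -9/4*1/11*(-8) = -9/44*(-8) = 18/11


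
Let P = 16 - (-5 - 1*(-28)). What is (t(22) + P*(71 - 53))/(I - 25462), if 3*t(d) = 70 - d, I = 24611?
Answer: 110/851 ≈ 0.12926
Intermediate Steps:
t(d) = 70/3 - d/3 (t(d) = (70 - d)/3 = 70/3 - d/3)
P = -7 (P = 16 - (-5 + 28) = 16 - 1*23 = 16 - 23 = -7)
(t(22) + P*(71 - 53))/(I - 25462) = ((70/3 - 1/3*22) - 7*(71 - 53))/(24611 - 25462) = ((70/3 - 22/3) - 7*18)/(-851) = (16 - 126)*(-1/851) = -110*(-1/851) = 110/851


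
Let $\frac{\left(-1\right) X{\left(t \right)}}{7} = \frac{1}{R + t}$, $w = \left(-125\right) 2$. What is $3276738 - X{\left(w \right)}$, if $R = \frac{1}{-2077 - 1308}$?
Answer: $\frac{396134683649}{120893} \approx 3.2767 \cdot 10^{6}$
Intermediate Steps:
$w = -250$
$R = - \frac{1}{3385}$ ($R = \frac{1}{-3385} = - \frac{1}{3385} \approx -0.00029542$)
$X{\left(t \right)} = - \frac{7}{- \frac{1}{3385} + t}$
$3276738 - X{\left(w \right)} = 3276738 - - \frac{23695}{-1 + 3385 \left(-250\right)} = 3276738 - - \frac{23695}{-1 - 846250} = 3276738 - - \frac{23695}{-846251} = 3276738 - \left(-23695\right) \left(- \frac{1}{846251}\right) = 3276738 - \frac{3385}{120893} = \frac{396134683649}{120893}$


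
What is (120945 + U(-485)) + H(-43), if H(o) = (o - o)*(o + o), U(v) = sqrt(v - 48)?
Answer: 120945 + I*sqrt(533) ≈ 1.2095e+5 + 23.087*I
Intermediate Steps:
U(v) = sqrt(-48 + v)
H(o) = 0 (H(o) = 0*(2*o) = 0)
(120945 + U(-485)) + H(-43) = (120945 + sqrt(-48 - 485)) + 0 = (120945 + sqrt(-533)) + 0 = (120945 + I*sqrt(533)) + 0 = 120945 + I*sqrt(533)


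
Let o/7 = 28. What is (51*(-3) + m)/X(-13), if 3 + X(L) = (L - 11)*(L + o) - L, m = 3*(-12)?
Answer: 27/626 ≈ 0.043131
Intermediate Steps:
o = 196 (o = 7*28 = 196)
m = -36
X(L) = -3 - L + (-11 + L)*(196 + L) (X(L) = -3 + ((L - 11)*(L + 196) - L) = -3 + ((-11 + L)*(196 + L) - L) = -3 + (-L + (-11 + L)*(196 + L)) = -3 - L + (-11 + L)*(196 + L))
(51*(-3) + m)/X(-13) = (51*(-3) - 36)/(-2159 + (-13)**2 + 184*(-13)) = (-153 - 36)/(-2159 + 169 - 2392) = -189/(-4382) = -189*(-1/4382) = 27/626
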